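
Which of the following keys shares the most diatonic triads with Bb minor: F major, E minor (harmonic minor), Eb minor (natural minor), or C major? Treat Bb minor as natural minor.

Triads of Bb minor (natural minor): Bbm (i), Cdim (ii°), Db (III), Ebm (iv), Fm (v), Gb (VI), Ab (VII).
F major shares 0: none.
E minor (harmonic minor) shares 0: none.
Eb minor (natural minor) shares 4: Bbm, Db, Ebm, Gb.
C major shares 0: none.
The most common triads (4) are shared with Eb minor.

Eb minor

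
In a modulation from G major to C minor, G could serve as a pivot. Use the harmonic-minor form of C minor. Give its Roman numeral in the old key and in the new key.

The scale of G major is G A B C D E F#; G is degree 1, and the triad built there (G-B-D) is major, so it is I.
The scale of C minor (harmonic minor) is C D Eb F G Ab B; G is degree 5, and the triad built there (G-B-D) is major, so it is V.

I in G major; V in C minor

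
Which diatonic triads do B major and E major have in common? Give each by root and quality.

B, C#m, E, G#m

Triads in B major: B major (I), C# minor (ii), D# minor (iii), E major (IV), F# major (V), G# minor (vi), A# diminished (vii°).
Triads in E major: E major (I), F# minor (ii), G# minor (iii), A major (IV), B major (V), C# minor (vi), D# diminished (vii°).
Shared triads with their functions: B major (I in B major, V in E major); C# minor (ii in B major, vi in E major); E major (IV in B major, I in E major); G# minor (vi in B major, iii in E major).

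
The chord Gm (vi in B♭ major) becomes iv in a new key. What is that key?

D minor

The numeral iv denotes a minor triad on scale degree 4. With G on degree 4, the tonic of the new key is D.
Degree 4 carries a minor triad in minor keys, so the destination is D minor.
Check: the diatonic triads of D minor (natural minor) are Dm (i), Edim (ii°), F (III), Gm (iv), Am (v), B♭ (VI), C (VII) — Gm is indeed iv.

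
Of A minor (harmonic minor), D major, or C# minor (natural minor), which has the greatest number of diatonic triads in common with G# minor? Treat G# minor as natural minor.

C# minor

Triads of G# minor (natural minor): G# minor (i), A# diminished (ii°), B major (III), C# minor (iv), D# minor (v), E major (VI), F# major (VII).
A minor (harmonic minor) shares 1: E.
D major shares 0: none.
C# minor (natural minor) shares 4: G#m, B, C#m, E.
The most common triads (4) are shared with C# minor.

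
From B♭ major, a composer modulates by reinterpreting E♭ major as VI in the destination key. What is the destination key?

The numeral VI denotes a major triad on scale degree 6. With E♭ on degree 6, the tonic of the new key is G.
Degree 6 carries a major triad in minor keys, so the destination is G minor.
Check: the diatonic triads of G minor (natural minor) are Gm (i), Adim (ii°), B♭ (III), Cm (iv), Dm (v), E♭ (VI), F (VII) — E♭ major is indeed VI.

G minor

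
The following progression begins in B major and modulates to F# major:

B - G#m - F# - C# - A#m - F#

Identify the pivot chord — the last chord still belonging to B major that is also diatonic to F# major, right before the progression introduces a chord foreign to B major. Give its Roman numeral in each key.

F# — V in B major, I in F# major

Chords diatonic to B major: B, C#m, D#m, E, F#, G#m, A#dim.
Reading the progression, the first chord not in that set is C#, so the modulation leaves B major there.
The chord immediately before C# is F#, which is diatonic to both keys: V in B major and I in F# major.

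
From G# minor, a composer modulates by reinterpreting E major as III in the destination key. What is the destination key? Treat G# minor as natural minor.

C# minor

The numeral III denotes a major triad on scale degree 3. With E on degree 3, the tonic of the new key is C#.
Degree 3 carries a major triad in natural-minor keys, so the destination is C# minor.
Check: the diatonic triads of C# minor (natural minor) are C#m (i), D#dim (ii°), E (III), F#m (iv), G#m (v), A (VI), B (VII) — E major is indeed III.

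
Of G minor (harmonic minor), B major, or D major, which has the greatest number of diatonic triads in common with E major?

B major

Triads of E major: E major (I), F# minor (ii), G# minor (iii), A major (IV), B major (V), C# minor (vi), D# diminished (vii°).
G minor (harmonic minor) shares 0: none.
B major shares 4: E, G#m, B, C#m.
D major shares 2: F#m, A.
The most common triads (4) are shared with B major.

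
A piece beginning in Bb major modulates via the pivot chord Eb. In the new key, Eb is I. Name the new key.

Eb major

The numeral I denotes a major triad on scale degree 1. With Eb on degree 1, the tonic of the new key is Eb.
Degree 1 carries a major triad in major keys, so the destination is Eb major.
Check: the diatonic triads of Eb major are Eb (I), Fm (ii), Gm (iii), Ab (IV), Bb (V), Cm (vi), Ddim (vii°) — Eb is indeed I.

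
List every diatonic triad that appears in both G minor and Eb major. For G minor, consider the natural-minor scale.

Gm, Bb, Cm, Eb

Triads in G minor (natural minor): Gm (i), Adim (ii°), Bb (III), Cm (iv), Dm (v), Eb (VI), F (VII).
Triads in Eb major: Eb (I), Fm (ii), Gm (iii), Ab (IV), Bb (V), Cm (vi), Ddim (vii°).
Shared triads with their functions: Gm (i in G minor, iii in Eb major); Bb (III in G minor, V in Eb major); Cm (iv in G minor, vi in Eb major); Eb (VI in G minor, I in Eb major).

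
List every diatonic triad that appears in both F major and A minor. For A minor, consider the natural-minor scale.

F, Am, C, Dm

Triads in F major: F major (I), G minor (ii), A minor (iii), Bb major (IV), C major (V), D minor (vi), E diminished (vii°).
Triads in A minor (natural minor): A minor (i), B diminished (ii°), C major (III), D minor (iv), E minor (v), F major (VI), G major (VII).
Shared triads with their functions: F major (I in F major, VI in A minor); A minor (iii in F major, i in A minor); C major (V in F major, III in A minor); D minor (vi in F major, iv in A minor).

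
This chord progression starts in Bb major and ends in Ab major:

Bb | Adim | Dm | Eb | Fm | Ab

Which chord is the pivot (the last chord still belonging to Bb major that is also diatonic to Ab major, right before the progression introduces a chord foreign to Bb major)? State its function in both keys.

Eb — IV in Bb major, V in Ab major

Chords diatonic to Bb major: Bb, Cm, Dm, Eb, F, Gm, Adim.
Reading the progression, the first chord not in that set is Fm, so the modulation leaves Bb major there.
The chord immediately before Fm is Eb, which is diatonic to both keys: IV in Bb major and V in Ab major.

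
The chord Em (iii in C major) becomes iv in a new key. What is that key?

The numeral iv denotes a minor triad on scale degree 4. With E on degree 4, the tonic of the new key is B.
Degree 4 carries a minor triad in minor keys, so the destination is B minor.
Check: the diatonic triads of B minor (natural minor) are Bm (i), C#dim (ii°), D (III), Em (iv), F#m (v), G (VI), A (VII) — Em is indeed iv.

B minor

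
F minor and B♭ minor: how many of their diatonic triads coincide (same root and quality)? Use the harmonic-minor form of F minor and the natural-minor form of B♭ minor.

3

Diatonic triads of F minor (harmonic minor): Fm (i), Gdim (ii°), A♭aug (III+), B♭m (iv), C (V), D♭ (VI), Edim (vii°).
Diatonic triads of B♭ minor (natural minor): B♭m (i), Cdim (ii°), D♭ (III), E♭m (iv), Fm (v), G♭ (VI), A♭ (VII).
Matching root and quality in both lists: Fm, B♭m, D♭.
That gives 3 common triads.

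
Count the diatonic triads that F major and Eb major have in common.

2

Diatonic triads of F major: F (I), Gm (ii), Am (iii), Bb (IV), C (V), Dm (vi), Edim (vii°).
Diatonic triads of Eb major: Eb (I), Fm (ii), Gm (iii), Ab (IV), Bb (V), Cm (vi), Ddim (vii°).
Matching root and quality in both lists: Gm, Bb.
That gives 2 common triads.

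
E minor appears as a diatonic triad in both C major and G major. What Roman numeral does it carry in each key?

The scale of C major is C D E F G A B; E is degree 3, and the triad built there (E-G-B) is minor, so it is iii.
The scale of G major is G A B C D E F#; E is degree 6, and the triad built there (E-G-B) is minor, so it is vi.

iii in C major; vi in G major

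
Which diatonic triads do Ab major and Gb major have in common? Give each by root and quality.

Bbm, Db

Triads in Ab major: Ab (I), Bbm (ii), Cm (iii), Db (IV), Eb (V), Fm (vi), Gdim (vii°).
Triads in Gb major: Gb (I), Abm (ii), Bbm (iii), Cb (IV), Db (V), Ebm (vi), Fdim (vii°).
Shared triads with their functions: Bbm (ii in Ab major, iii in Gb major); Db (IV in Ab major, V in Gb major).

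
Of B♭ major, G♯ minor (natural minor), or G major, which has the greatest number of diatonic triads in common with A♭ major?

Triads of A♭ major: A♭ major (I), B♭ minor (ii), C minor (iii), D♭ major (IV), E♭ major (V), F minor (vi), G diminished (vii°).
B♭ major shares 2: Cm, E♭.
G♯ minor (natural minor) shares 0: none.
G major shares 0: none.
The most common triads (2) are shared with B♭ major.

B♭ major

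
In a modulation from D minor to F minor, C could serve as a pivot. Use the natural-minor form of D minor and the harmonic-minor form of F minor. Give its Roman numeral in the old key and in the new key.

The scale of D minor (natural minor) is D E F G A Bb C; C is degree 7, and the triad built there (C-E-G) is major, so it is VII.
The scale of F minor (harmonic minor) is F G Ab Bb C Db E; C is degree 5, and the triad built there (C-E-G) is major, so it is V.

VII in D minor; V in F minor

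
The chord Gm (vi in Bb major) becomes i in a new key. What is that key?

G minor

The numeral i denotes a minor triad on scale degree 1. With G on degree 1, the tonic of the new key is G.
Degree 1 carries a minor triad in minor keys, so the destination is G minor.
Check: the diatonic triads of G minor (natural minor) are Gm (i), Adim (ii°), Bb (III), Cm (iv), Dm (v), Eb (VI), F (VII) — Gm is indeed i.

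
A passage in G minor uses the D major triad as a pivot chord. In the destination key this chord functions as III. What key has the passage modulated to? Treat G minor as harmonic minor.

B minor

The numeral III denotes a major triad on scale degree 3. With D on degree 3, the tonic of the new key is B.
Degree 3 carries a major triad in natural-minor keys, so the destination is B minor.
Check: the diatonic triads of B minor (natural minor) are Bm (i), C#dim (ii°), D (III), Em (iv), F#m (v), G (VI), A (VII) — D major is indeed III.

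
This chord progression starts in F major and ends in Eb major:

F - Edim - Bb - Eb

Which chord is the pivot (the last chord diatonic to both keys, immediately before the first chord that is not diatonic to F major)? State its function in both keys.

Chords diatonic to F major: F, Gm, Am, Bb, C, Dm, Edim.
Reading the progression, the first chord not in that set is Eb, so the modulation leaves F major there.
The chord immediately before Eb is Bb, which is diatonic to both keys: IV in F major and V in Eb major.

Bb — IV in F major, V in Eb major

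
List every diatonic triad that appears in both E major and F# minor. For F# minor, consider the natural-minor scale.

Triads in E major: E (I), F#m (ii), G#m (iii), A (IV), B (V), C#m (vi), D#dim (vii°).
Triads in F# minor (natural minor): F#m (i), G#dim (ii°), A (III), Bm (iv), C#m (v), D (VI), E (VII).
Shared triads with their functions: E (I in E major, VII in F# minor); F#m (ii in E major, i in F# minor); A (IV in E major, III in F# minor); C#m (vi in E major, v in F# minor).

E, F#m, A, C#m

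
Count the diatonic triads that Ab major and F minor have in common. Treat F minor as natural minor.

7

Diatonic triads of Ab major: Ab major (I), Bb minor (ii), C minor (iii), Db major (IV), Eb major (V), F minor (vi), G diminished (vii°).
Diatonic triads of F minor (natural minor): F minor (i), G diminished (ii°), Ab major (III), Bb minor (iv), C minor (v), Db major (VI), Eb major (VII).
Matching root and quality in both lists: Ab major, Bb minor, C minor, Db major, Eb major, F minor, G diminished.
That gives 7 common triads.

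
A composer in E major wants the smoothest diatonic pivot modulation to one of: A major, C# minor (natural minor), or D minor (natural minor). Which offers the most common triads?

Triads of E major: E major (I), F# minor (ii), G# minor (iii), A major (IV), B major (V), C# minor (vi), D# diminished (vii°).
A major shares 4: E, F#m, A, C#m.
C# minor (natural minor) shares 7: E, F#m, G#m, A, B, C#m, D#dim.
D minor (natural minor) shares 0: none.
The most common triads (7) are shared with C# minor.

C# minor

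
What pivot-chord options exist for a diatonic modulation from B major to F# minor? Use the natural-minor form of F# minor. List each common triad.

C#m, E

Triads in B major: B (I), C#m (ii), D#m (iii), E (IV), F# (V), G#m (vi), A#dim (vii°).
Triads in F# minor (natural minor): F#m (i), G#dim (ii°), A (III), Bm (iv), C#m (v), D (VI), E (VII).
Shared triads with their functions: C#m (ii in B major, v in F# minor); E (IV in B major, VII in F# minor).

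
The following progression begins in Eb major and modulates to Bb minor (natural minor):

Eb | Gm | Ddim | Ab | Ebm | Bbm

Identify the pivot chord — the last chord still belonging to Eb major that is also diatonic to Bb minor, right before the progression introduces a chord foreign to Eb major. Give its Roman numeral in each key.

Ab — IV in Eb major, VII in Bb minor

Chords diatonic to Eb major: Eb, Fm, Gm, Ab, Bb, Cm, Ddim.
Reading the progression, the first chord not in that set is Ebm, so the modulation leaves Eb major there.
The chord immediately before Ebm is Ab, which is diatonic to both keys: IV in Eb major and VII in Bb minor.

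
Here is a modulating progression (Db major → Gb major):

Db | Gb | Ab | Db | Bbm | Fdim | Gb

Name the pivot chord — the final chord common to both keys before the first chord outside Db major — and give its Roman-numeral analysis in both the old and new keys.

Bbm — vi in Db major, iii in Gb major

Chords diatonic to Db major: Db, Ebm, Fm, Gb, Ab, Bbm, Cdim.
Reading the progression, the first chord not in that set is Fdim, so the modulation leaves Db major there.
The chord immediately before Fdim is Bbm, which is diatonic to both keys: vi in Db major and iii in Gb major.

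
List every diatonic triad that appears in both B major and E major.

B, C#m, E, G#m

Triads in B major: B (I), C#m (ii), D#m (iii), E (IV), F# (V), G#m (vi), A#dim (vii°).
Triads in E major: E (I), F#m (ii), G#m (iii), A (IV), B (V), C#m (vi), D#dim (vii°).
Shared triads with their functions: B (I in B major, V in E major); C#m (ii in B major, vi in E major); E (IV in B major, I in E major); G#m (vi in B major, iii in E major).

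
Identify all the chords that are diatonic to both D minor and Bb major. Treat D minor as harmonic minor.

Triads in D minor (harmonic minor): D minor (i), E diminished (ii°), F augmented (III+), G minor (iv), A major (V), Bb major (VI), C# diminished (vii°).
Triads in Bb major: Bb major (I), C minor (ii), D minor (iii), Eb major (IV), F major (V), G minor (vi), A diminished (vii°).
Shared triads with their functions: D minor (i in D minor, iii in Bb major); G minor (iv in D minor, vi in Bb major); Bb major (VI in D minor, I in Bb major).

Dm, Gm, Bb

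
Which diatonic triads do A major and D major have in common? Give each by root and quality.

Triads in A major: A (I), Bm (ii), C#m (iii), D (IV), E (V), F#m (vi), G#dim (vii°).
Triads in D major: D (I), Em (ii), F#m (iii), G (IV), A (V), Bm (vi), C#dim (vii°).
Shared triads with their functions: A (I in A major, V in D major); Bm (ii in A major, vi in D major); D (IV in A major, I in D major); F#m (vi in A major, iii in D major).

A, Bm, D, F#m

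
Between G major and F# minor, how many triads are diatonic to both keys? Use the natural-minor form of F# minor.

2

Diatonic triads of G major: G (I), Am (ii), Bm (iii), C (IV), D (V), Em (vi), F#dim (vii°).
Diatonic triads of F# minor (natural minor): F#m (i), G#dim (ii°), A (III), Bm (iv), C#m (v), D (VI), E (VII).
Matching root and quality in both lists: Bm, D.
That gives 2 common triads.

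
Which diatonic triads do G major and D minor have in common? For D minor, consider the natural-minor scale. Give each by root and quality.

Triads in G major: G (I), Am (ii), Bm (iii), C (IV), D (V), Em (vi), F#dim (vii°).
Triads in D minor (natural minor): Dm (i), Edim (ii°), F (III), Gm (iv), Am (v), Bb (VI), C (VII).
Shared triads with their functions: Am (ii in G major, v in D minor); C (IV in G major, VII in D minor).

Am, C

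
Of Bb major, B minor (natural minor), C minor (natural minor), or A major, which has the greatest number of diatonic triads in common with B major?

Triads of B major: B (I), C#m (ii), D#m (iii), E (IV), F# (V), G#m (vi), A#dim (vii°).
Bb major shares 0: none.
B minor (natural minor) shares 0: none.
C minor (natural minor) shares 0: none.
A major shares 2: C#m, E.
The most common triads (2) are shared with A major.

A major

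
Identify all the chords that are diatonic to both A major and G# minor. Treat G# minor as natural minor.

Triads in A major: A major (I), B minor (ii), C# minor (iii), D major (IV), E major (V), F# minor (vi), G# diminished (vii°).
Triads in G# minor (natural minor): G# minor (i), A# diminished (ii°), B major (III), C# minor (iv), D# minor (v), E major (VI), F# major (VII).
Shared triads with their functions: C# minor (iii in A major, iv in G# minor); E major (V in A major, VI in G# minor).

C#m, E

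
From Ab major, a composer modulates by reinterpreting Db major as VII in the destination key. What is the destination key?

The numeral VII denotes a major triad on scale degree 7. With Db on degree 7, the tonic of the new key is Eb.
Degree 7 carries a major triad in natural-minor keys, so the destination is Eb minor.
Check: the diatonic triads of Eb minor (natural minor) are Ebm (i), Fdim (ii°), Gb (III), Abm (iv), Bbm (v), Cb (VI), Db (VII) — Db major is indeed VII.

Eb minor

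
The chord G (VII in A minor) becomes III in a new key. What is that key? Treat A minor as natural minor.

E minor

The numeral III denotes a major triad on scale degree 3. With G on degree 3, the tonic of the new key is E.
Degree 3 carries a major triad in natural-minor keys, so the destination is E minor.
Check: the diatonic triads of E minor (natural minor) are Em (i), F#dim (ii°), G (III), Am (iv), Bm (v), C (VI), D (VII) — G is indeed III.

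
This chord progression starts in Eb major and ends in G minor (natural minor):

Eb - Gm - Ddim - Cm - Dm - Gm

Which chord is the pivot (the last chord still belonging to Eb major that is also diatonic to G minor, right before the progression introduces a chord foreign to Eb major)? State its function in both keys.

Cm — vi in Eb major, iv in G minor

Chords diatonic to Eb major: Eb, Fm, Gm, Ab, Bb, Cm, Ddim.
Reading the progression, the first chord not in that set is Dm, so the modulation leaves Eb major there.
The chord immediately before Dm is Cm, which is diatonic to both keys: vi in Eb major and iv in G minor.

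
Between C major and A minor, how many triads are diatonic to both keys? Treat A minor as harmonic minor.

Diatonic triads of C major: C major (I), D minor (ii), E minor (iii), F major (IV), G major (V), A minor (vi), B diminished (vii°).
Diatonic triads of A minor (harmonic minor): A minor (i), B diminished (ii°), C augmented (III+), D minor (iv), E major (V), F major (VI), G# diminished (vii°).
Matching root and quality in both lists: D minor, F major, A minor, B diminished.
That gives 4 common triads.

4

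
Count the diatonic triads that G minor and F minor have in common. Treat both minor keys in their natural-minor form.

2

Diatonic triads of G minor (natural minor): G minor (i), A diminished (ii°), Bb major (III), C minor (iv), D minor (v), Eb major (VI), F major (VII).
Diatonic triads of F minor (natural minor): F minor (i), G diminished (ii°), Ab major (III), Bb minor (iv), C minor (v), Db major (VI), Eb major (VII).
Matching root and quality in both lists: C minor, Eb major.
That gives 2 common triads.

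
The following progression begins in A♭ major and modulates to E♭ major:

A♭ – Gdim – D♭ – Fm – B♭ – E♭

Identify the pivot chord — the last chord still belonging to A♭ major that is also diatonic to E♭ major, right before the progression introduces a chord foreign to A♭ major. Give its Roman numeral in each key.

Chords diatonic to A♭ major: A♭, B♭m, Cm, D♭, E♭, Fm, Gdim.
Reading the progression, the first chord not in that set is B♭, so the modulation leaves A♭ major there.
The chord immediately before B♭ is Fm, which is diatonic to both keys: vi in A♭ major and ii in E♭ major.

Fm — vi in A♭ major, ii in E♭ major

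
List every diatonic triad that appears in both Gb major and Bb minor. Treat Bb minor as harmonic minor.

Gb, Bbm, Ebm

Triads in Gb major: Gb major (I), Ab minor (ii), Bb minor (iii), Cb major (IV), Db major (V), Eb minor (vi), F diminished (vii°).
Triads in Bb minor (harmonic minor): Bb minor (i), C diminished (ii°), Db augmented (III+), Eb minor (iv), F major (V), Gb major (VI), A diminished (vii°).
Shared triads with their functions: Gb major (I in Gb major, VI in Bb minor); Bb minor (iii in Gb major, i in Bb minor); Eb minor (vi in Gb major, iv in Bb minor).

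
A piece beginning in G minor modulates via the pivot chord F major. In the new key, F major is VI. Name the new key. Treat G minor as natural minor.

A minor

The numeral VI denotes a major triad on scale degree 6. With F on degree 6, the tonic of the new key is A.
Degree 6 carries a major triad in minor keys, so the destination is A minor.
Check: the diatonic triads of A minor (natural minor) are Am (i), Bdim (ii°), C (III), Dm (iv), Em (v), F (VI), G (VII) — F major is indeed VI.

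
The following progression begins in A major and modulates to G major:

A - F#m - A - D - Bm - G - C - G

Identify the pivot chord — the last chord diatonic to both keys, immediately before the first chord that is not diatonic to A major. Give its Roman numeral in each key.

Chords diatonic to A major: A, Bm, C#m, D, E, F#m, G#dim.
Reading the progression, the first chord not in that set is G, so the modulation leaves A major there.
The chord immediately before G is Bm, which is diatonic to both keys: ii in A major and iii in G major.

Bm — ii in A major, iii in G major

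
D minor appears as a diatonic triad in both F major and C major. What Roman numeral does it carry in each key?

vi in F major; ii in C major

The scale of F major is F G A Bb C D E; D is degree 6, and the triad built there (D-F-A) is minor, so it is vi.
The scale of C major is C D E F G A B; D is degree 2, and the triad built there (D-F-A) is minor, so it is ii.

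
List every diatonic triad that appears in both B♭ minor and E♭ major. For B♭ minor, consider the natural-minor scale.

Fm, A♭

Triads in B♭ minor (natural minor): B♭m (i), Cdim (ii°), D♭ (III), E♭m (iv), Fm (v), G♭ (VI), A♭ (VII).
Triads in E♭ major: E♭ (I), Fm (ii), Gm (iii), A♭ (IV), B♭ (V), Cm (vi), Ddim (vii°).
Shared triads with their functions: Fm (v in B♭ minor, ii in E♭ major); A♭ (VII in B♭ minor, IV in E♭ major).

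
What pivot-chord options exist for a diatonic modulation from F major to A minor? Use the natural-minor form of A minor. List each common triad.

F, Am, C, Dm

Triads in F major: F (I), Gm (ii), Am (iii), Bb (IV), C (V), Dm (vi), Edim (vii°).
Triads in A minor (natural minor): Am (i), Bdim (ii°), C (III), Dm (iv), Em (v), F (VI), G (VII).
Shared triads with their functions: F (I in F major, VI in A minor); Am (iii in F major, i in A minor); C (V in F major, III in A minor); Dm (vi in F major, iv in A minor).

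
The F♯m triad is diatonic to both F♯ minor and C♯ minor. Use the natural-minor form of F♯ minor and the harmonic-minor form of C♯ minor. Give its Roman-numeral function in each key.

i in F♯ minor; iv in C♯ minor

The scale of F♯ minor (natural minor) is F♯ G♯ A B C♯ D E; F♯ is degree 1, and the triad built there (F♯-A-C♯) is minor, so it is i.
The scale of C♯ minor (harmonic minor) is C♯ D♯ E F♯ G♯ A B♯; F♯ is degree 4, and the triad built there (F♯-A-C♯) is minor, so it is iv.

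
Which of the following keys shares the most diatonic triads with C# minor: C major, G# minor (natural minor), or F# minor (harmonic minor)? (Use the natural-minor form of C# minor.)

G# minor

Triads of C# minor (natural minor): C# minor (i), D# diminished (ii°), E major (III), F# minor (iv), G# minor (v), A major (VI), B major (VII).
C major shares 0: none.
G# minor (natural minor) shares 4: C#m, E, G#m, B.
F# minor (harmonic minor) shares 1: F#m.
The most common triads (4) are shared with G# minor.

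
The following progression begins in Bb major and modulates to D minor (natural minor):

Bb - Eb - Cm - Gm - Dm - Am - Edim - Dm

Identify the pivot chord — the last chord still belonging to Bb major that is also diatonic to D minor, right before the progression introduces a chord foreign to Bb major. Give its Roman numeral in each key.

Chords diatonic to Bb major: Bb, Cm, Dm, Eb, F, Gm, Adim.
Reading the progression, the first chord not in that set is Am, so the modulation leaves Bb major there.
The chord immediately before Am is Dm, which is diatonic to both keys: iii in Bb major and i in D minor.

Dm — iii in Bb major, i in D minor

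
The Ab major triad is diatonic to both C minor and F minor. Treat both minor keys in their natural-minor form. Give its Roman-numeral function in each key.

The scale of C minor (natural minor) is C D Eb F G Ab Bb; Ab is degree 6, and the triad built there (Ab-C-Eb) is major, so it is VI.
The scale of F minor (natural minor) is F G Ab Bb C Db Eb; Ab is degree 3, and the triad built there (Ab-C-Eb) is major, so it is III.

VI in C minor; III in F minor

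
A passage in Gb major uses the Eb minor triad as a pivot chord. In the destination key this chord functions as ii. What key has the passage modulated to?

The numeral ii denotes a minor triad on scale degree 2. With Eb on degree 2, the tonic of the new key is Db.
Degree 2 carries a minor triad in major keys, so the destination is Db major.
Check: the diatonic triads of Db major are Db (I), Ebm (ii), Fm (iii), Gb (IV), Ab (V), Bbm (vi), Cdim (vii°) — Eb minor is indeed ii.

Db major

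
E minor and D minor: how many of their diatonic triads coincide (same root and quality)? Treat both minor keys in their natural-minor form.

2

Diatonic triads of E minor (natural minor): Em (i), F#dim (ii°), G (III), Am (iv), Bm (v), C (VI), D (VII).
Diatonic triads of D minor (natural minor): Dm (i), Edim (ii°), F (III), Gm (iv), Am (v), Bb (VI), C (VII).
Matching root and quality in both lists: Am, C.
That gives 2 common triads.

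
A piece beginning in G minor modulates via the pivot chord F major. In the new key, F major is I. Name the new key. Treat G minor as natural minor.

The numeral I denotes a major triad on scale degree 1. With F on degree 1, the tonic of the new key is F.
Degree 1 carries a major triad in major keys, so the destination is F major.
Check: the diatonic triads of F major are F (I), Gm (ii), Am (iii), B♭ (IV), C (V), Dm (vi), Edim (vii°) — F major is indeed I.

F major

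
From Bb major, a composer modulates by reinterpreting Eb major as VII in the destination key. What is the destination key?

F minor

The numeral VII denotes a major triad on scale degree 7. With Eb on degree 7, the tonic of the new key is F.
Degree 7 carries a major triad in natural-minor keys, so the destination is F minor.
Check: the diatonic triads of F minor (natural minor) are Fm (i), Gdim (ii°), Ab (III), Bbm (iv), Cm (v), Db (VI), Eb (VII) — Eb major is indeed VII.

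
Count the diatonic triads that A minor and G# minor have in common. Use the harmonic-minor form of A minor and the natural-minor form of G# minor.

Diatonic triads of A minor (harmonic minor): A minor (i), B diminished (ii°), C augmented (III+), D minor (iv), E major (V), F major (VI), G# diminished (vii°).
Diatonic triads of G# minor (natural minor): G# minor (i), A# diminished (ii°), B major (III), C# minor (iv), D# minor (v), E major (VI), F# major (VII).
Matching root and quality in both lists: E major.
That gives 1 common triad.

1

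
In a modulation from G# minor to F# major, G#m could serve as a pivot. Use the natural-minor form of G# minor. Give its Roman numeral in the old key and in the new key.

The scale of G# minor (natural minor) is G# A# B C# D# E F#; G# is degree 1, and the triad built there (G#-B-D#) is minor, so it is i.
The scale of F# major is F# G# A# B C# D# E#; G# is degree 2, and the triad built there (G#-B-D#) is minor, so it is ii.

i in G# minor; ii in F# major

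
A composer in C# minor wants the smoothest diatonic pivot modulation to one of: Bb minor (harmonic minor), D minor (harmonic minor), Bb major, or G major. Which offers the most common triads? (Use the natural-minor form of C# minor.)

Triads of C# minor (natural minor): C#m (i), D#dim (ii°), E (III), F#m (iv), G#m (v), A (VI), B (VII).
Bb minor (harmonic minor) shares 0: none.
D minor (harmonic minor) shares 1: A.
Bb major shares 0: none.
G major shares 0: none.
The most common triads (1) are shared with D minor.

D minor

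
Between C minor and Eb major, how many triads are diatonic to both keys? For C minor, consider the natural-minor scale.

7

Diatonic triads of C minor (natural minor): C minor (i), D diminished (ii°), Eb major (III), F minor (iv), G minor (v), Ab major (VI), Bb major (VII).
Diatonic triads of Eb major: Eb major (I), F minor (ii), G minor (iii), Ab major (IV), Bb major (V), C minor (vi), D diminished (vii°).
Matching root and quality in both lists: C minor, D diminished, Eb major, F minor, G minor, Ab major, Bb major.
That gives 7 common triads.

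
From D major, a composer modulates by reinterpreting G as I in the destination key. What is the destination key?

The numeral I denotes a major triad on scale degree 1. With G on degree 1, the tonic of the new key is G.
Degree 1 carries a major triad in major keys, so the destination is G major.
Check: the diatonic triads of G major are G (I), Am (ii), Bm (iii), C (IV), D (V), Em (vi), F♯dim (vii°) — G is indeed I.

G major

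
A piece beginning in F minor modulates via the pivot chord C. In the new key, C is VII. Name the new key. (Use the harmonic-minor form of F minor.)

The numeral VII denotes a major triad on scale degree 7. With C on degree 7, the tonic of the new key is D.
Degree 7 carries a major triad in natural-minor keys, so the destination is D minor.
Check: the diatonic triads of D minor (natural minor) are Dm (i), Edim (ii°), F (III), Gm (iv), Am (v), B♭ (VI), C (VII) — C is indeed VII.

D minor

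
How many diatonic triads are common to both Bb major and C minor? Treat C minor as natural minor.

Diatonic triads of Bb major: Bb (I), Cm (ii), Dm (iii), Eb (IV), F (V), Gm (vi), Adim (vii°).
Diatonic triads of C minor (natural minor): Cm (i), Ddim (ii°), Eb (III), Fm (iv), Gm (v), Ab (VI), Bb (VII).
Matching root and quality in both lists: Bb, Cm, Eb, Gm.
That gives 4 common triads.

4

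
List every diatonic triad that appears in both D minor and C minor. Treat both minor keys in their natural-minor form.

Gm, B♭

Triads in D minor (natural minor): Dm (i), Edim (ii°), F (III), Gm (iv), Am (v), B♭ (VI), C (VII).
Triads in C minor (natural minor): Cm (i), Ddim (ii°), E♭ (III), Fm (iv), Gm (v), A♭ (VI), B♭ (VII).
Shared triads with their functions: Gm (iv in D minor, v in C minor); B♭ (VI in D minor, VII in C minor).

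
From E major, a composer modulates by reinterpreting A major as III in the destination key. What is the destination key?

The numeral III denotes a major triad on scale degree 3. With A on degree 3, the tonic of the new key is F#.
Degree 3 carries a major triad in natural-minor keys, so the destination is F# minor.
Check: the diatonic triads of F# minor (natural minor) are F#m (i), G#dim (ii°), A (III), Bm (iv), C#m (v), D (VI), E (VII) — A major is indeed III.

F# minor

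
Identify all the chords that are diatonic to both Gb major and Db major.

Gb, Bbm, Db, Ebm

Triads in Gb major: Gb (I), Abm (ii), Bbm (iii), Cb (IV), Db (V), Ebm (vi), Fdim (vii°).
Triads in Db major: Db (I), Ebm (ii), Fm (iii), Gb (IV), Ab (V), Bbm (vi), Cdim (vii°).
Shared triads with their functions: Gb (I in Gb major, IV in Db major); Bbm (iii in Gb major, vi in Db major); Db (V in Gb major, I in Db major); Ebm (vi in Gb major, ii in Db major).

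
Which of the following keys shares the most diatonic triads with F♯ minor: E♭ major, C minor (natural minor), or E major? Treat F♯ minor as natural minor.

E major

Triads of F♯ minor (natural minor): F♯ minor (i), G♯ diminished (ii°), A major (III), B minor (iv), C♯ minor (v), D major (VI), E major (VII).
E♭ major shares 0: none.
C minor (natural minor) shares 0: none.
E major shares 4: F♯m, A, C♯m, E.
The most common triads (4) are shared with E major.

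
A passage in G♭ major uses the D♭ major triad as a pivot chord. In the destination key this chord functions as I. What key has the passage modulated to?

The numeral I denotes a major triad on scale degree 1. With D♭ on degree 1, the tonic of the new key is D♭.
Degree 1 carries a major triad in major keys, so the destination is D♭ major.
Check: the diatonic triads of D♭ major are D♭ (I), E♭m (ii), Fm (iii), G♭ (IV), A♭ (V), B♭m (vi), Cdim (vii°) — D♭ major is indeed I.

D♭ major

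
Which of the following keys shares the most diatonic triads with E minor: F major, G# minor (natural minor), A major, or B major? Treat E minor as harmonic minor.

Triads of E minor (harmonic minor): E minor (i), F# diminished (ii°), G augmented (III+), A minor (iv), B major (V), C major (VI), D# diminished (vii°).
F major shares 2: Am, C.
G# minor (natural minor) shares 1: B.
A major shares 0: none.
B major shares 1: B.
The most common triads (2) are shared with F major.

F major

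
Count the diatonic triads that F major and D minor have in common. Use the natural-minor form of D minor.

Diatonic triads of F major: F (I), Gm (ii), Am (iii), Bb (IV), C (V), Dm (vi), Edim (vii°).
Diatonic triads of D minor (natural minor): Dm (i), Edim (ii°), F (III), Gm (iv), Am (v), Bb (VI), C (VII).
Matching root and quality in both lists: F, Gm, Am, Bb, C, Dm, Edim.
That gives 7 common triads.

7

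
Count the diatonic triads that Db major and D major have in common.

0

Diatonic triads of Db major: Db major (I), Eb minor (ii), F minor (iii), Gb major (IV), Ab major (V), Bb minor (vi), C diminished (vii°).
Diatonic triads of D major: D major (I), E minor (ii), F# minor (iii), G major (IV), A major (V), B minor (vi), C# diminished (vii°).
No triad has the same root and quality in both keys.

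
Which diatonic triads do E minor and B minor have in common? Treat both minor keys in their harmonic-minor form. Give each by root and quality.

Em

Triads in E minor (harmonic minor): E minor (i), F♯ diminished (ii°), G augmented (III+), A minor (iv), B major (V), C major (VI), D♯ diminished (vii°).
Triads in B minor (harmonic minor): B minor (i), C♯ diminished (ii°), D augmented (III+), E minor (iv), F♯ major (V), G major (VI), A♯ diminished (vii°).
Shared triads with their functions: E minor (i in E minor, iv in B minor).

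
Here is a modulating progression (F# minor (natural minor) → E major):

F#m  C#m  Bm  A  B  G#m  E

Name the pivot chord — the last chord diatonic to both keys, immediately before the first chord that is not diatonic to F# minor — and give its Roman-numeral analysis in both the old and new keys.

Chords diatonic to F# minor: F#m, G#dim, A, Bm, C#m, D, E.
Reading the progression, the first chord not in that set is B, so the modulation leaves F# minor there.
The chord immediately before B is A, which is diatonic to both keys: III in F# minor and IV in E major.

A — III in F# minor, IV in E major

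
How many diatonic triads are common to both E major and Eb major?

Diatonic triads of E major: E major (I), F# minor (ii), G# minor (iii), A major (IV), B major (V), C# minor (vi), D# diminished (vii°).
Diatonic triads of Eb major: Eb major (I), F minor (ii), G minor (iii), Ab major (IV), Bb major (V), C minor (vi), D diminished (vii°).
No triad has the same root and quality in both keys.

0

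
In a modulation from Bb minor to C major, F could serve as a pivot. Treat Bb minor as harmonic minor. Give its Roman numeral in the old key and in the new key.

The scale of Bb minor (harmonic minor) is Bb C Db Eb F Gb A; F is degree 5, and the triad built there (F-A-C) is major, so it is V.
The scale of C major is C D E F G A B; F is degree 4, and the triad built there (F-A-C) is major, so it is IV.

V in Bb minor; IV in C major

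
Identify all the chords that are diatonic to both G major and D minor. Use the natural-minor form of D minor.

Am, C

Triads in G major: G (I), Am (ii), Bm (iii), C (IV), D (V), Em (vi), F#dim (vii°).
Triads in D minor (natural minor): Dm (i), Edim (ii°), F (III), Gm (iv), Am (v), Bb (VI), C (VII).
Shared triads with their functions: Am (ii in G major, v in D minor); C (IV in G major, VII in D minor).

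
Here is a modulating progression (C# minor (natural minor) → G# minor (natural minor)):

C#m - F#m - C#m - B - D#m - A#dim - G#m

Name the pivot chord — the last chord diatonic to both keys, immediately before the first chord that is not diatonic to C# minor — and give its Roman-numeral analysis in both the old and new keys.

B — VII in C# minor, III in G# minor

Chords diatonic to C# minor: C#m, D#dim, E, F#m, G#m, A, B.
Reading the progression, the first chord not in that set is D#m, so the modulation leaves C# minor there.
The chord immediately before D#m is B, which is diatonic to both keys: VII in C# minor and III in G# minor.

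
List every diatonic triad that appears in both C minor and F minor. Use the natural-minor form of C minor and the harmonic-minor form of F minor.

Fm

Triads in C minor (natural minor): Cm (i), Ddim (ii°), Eb (III), Fm (iv), Gm (v), Ab (VI), Bb (VII).
Triads in F minor (harmonic minor): Fm (i), Gdim (ii°), Abaug (III+), Bbm (iv), C (V), Db (VI), Edim (vii°).
Shared triads with their functions: Fm (iv in C minor, i in F minor).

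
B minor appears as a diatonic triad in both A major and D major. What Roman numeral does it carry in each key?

ii in A major; vi in D major

The scale of A major is A B C♯ D E F♯ G♯; B is degree 2, and the triad built there (B-D-F♯) is minor, so it is ii.
The scale of D major is D E F♯ G A B C♯; B is degree 6, and the triad built there (B-D-F♯) is minor, so it is vi.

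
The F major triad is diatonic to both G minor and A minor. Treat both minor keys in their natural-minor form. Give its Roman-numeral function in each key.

The scale of G minor (natural minor) is G A Bb C D Eb F; F is degree 7, and the triad built there (F-A-C) is major, so it is VII.
The scale of A minor (natural minor) is A B C D E F G; F is degree 6, and the triad built there (F-A-C) is major, so it is VI.

VII in G minor; VI in A minor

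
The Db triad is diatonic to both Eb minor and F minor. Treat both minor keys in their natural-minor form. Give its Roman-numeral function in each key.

VII in Eb minor; VI in F minor

The scale of Eb minor (natural minor) is Eb F Gb Ab Bb Cb Db; Db is degree 7, and the triad built there (Db-F-Ab) is major, so it is VII.
The scale of F minor (natural minor) is F G Ab Bb C Db Eb; Db is degree 6, and the triad built there (Db-F-Ab) is major, so it is VI.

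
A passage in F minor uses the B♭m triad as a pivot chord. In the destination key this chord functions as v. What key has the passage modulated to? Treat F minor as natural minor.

The numeral v denotes a minor triad on scale degree 5. With B♭ on degree 5, the tonic of the new key is E♭.
Degree 5 carries a minor triad in natural-minor keys, so the destination is E♭ minor.
Check: the diatonic triads of E♭ minor (natural minor) are E♭m (i), Fdim (ii°), G♭ (III), A♭m (iv), B♭m (v), C♭ (VI), D♭ (VII) — B♭m is indeed v.

E♭ minor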